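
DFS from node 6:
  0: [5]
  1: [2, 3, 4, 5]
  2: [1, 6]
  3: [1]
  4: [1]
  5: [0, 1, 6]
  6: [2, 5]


Visit 6, push [5, 2]
Visit 2, push [1]
Visit 1, push [5, 4, 3]
Visit 3, push []
Visit 4, push []
Visit 5, push [0]
Visit 0, push []

DFS order: [6, 2, 1, 3, 4, 5, 0]


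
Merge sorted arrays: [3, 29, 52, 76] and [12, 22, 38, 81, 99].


Take 3 from A
Take 12 from B
Take 22 from B
Take 29 from A
Take 38 from B
Take 52 from A
Take 76 from A

Merged: [3, 12, 22, 29, 38, 52, 76, 81, 99]


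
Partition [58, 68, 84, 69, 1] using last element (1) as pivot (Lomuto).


Pivot: 1
Place pivot at 0: [1, 68, 84, 69, 58]

Partitioned: [1, 68, 84, 69, 58]


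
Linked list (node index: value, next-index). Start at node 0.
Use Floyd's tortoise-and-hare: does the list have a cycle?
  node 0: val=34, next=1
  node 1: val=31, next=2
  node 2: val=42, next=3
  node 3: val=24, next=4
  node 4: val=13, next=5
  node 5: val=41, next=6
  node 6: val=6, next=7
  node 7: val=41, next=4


Floyd's tortoise (slow, +1) and hare (fast, +2):
  init: slow=0, fast=0
  step 1: slow=1, fast=2
  step 2: slow=2, fast=4
  step 3: slow=3, fast=6
  step 4: slow=4, fast=4
  slow == fast at node 4: cycle detected

Cycle: yes


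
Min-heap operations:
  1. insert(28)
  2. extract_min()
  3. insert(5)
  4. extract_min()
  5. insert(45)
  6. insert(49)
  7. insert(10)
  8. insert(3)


insert(28) -> [28]
extract_min()->28, []
insert(5) -> [5]
extract_min()->5, []
insert(45) -> [45]
insert(49) -> [45, 49]
insert(10) -> [10, 49, 45]
insert(3) -> [3, 10, 45, 49]

Final heap: [3, 10, 45, 49]


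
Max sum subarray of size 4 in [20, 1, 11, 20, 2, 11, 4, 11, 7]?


[0:4]: 52
[1:5]: 34
[2:6]: 44
[3:7]: 37
[4:8]: 28
[5:9]: 33

Max: 52 at [0:4]


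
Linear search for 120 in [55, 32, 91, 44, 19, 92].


i=0: 55!=120
i=1: 32!=120
i=2: 91!=120
i=3: 44!=120
i=4: 19!=120
i=5: 92!=120

Not found, 6 comps


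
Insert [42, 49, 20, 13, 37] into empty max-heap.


Insert 42: [42]
Insert 49: [49, 42]
Insert 20: [49, 42, 20]
Insert 13: [49, 42, 20, 13]
Insert 37: [49, 42, 20, 13, 37]

Final heap: [49, 42, 20, 13, 37]


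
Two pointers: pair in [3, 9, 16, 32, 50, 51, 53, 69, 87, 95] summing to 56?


lo=0(3)+hi=9(95)=98
lo=0(3)+hi=8(87)=90
lo=0(3)+hi=7(69)=72
lo=0(3)+hi=6(53)=56

Yes: 3+53=56


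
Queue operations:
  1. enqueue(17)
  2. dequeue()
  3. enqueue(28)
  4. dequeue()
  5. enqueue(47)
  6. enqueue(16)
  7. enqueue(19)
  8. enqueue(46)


enqueue(17) -> [17]
dequeue()->17, []
enqueue(28) -> [28]
dequeue()->28, []
enqueue(47) -> [47]
enqueue(16) -> [47, 16]
enqueue(19) -> [47, 16, 19]
enqueue(46) -> [47, 16, 19, 46]

Final queue: [47, 16, 19, 46]


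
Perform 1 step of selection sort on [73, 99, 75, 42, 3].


Initial: [73, 99, 75, 42, 3]
Step 1: min=3 at 4
  Swap: [3, 99, 75, 42, 73]

After 1 step: [3, 99, 75, 42, 73]


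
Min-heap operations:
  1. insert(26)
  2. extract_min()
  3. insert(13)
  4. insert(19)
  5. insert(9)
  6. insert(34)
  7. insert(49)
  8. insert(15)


insert(26) -> [26]
extract_min()->26, []
insert(13) -> [13]
insert(19) -> [13, 19]
insert(9) -> [9, 19, 13]
insert(34) -> [9, 19, 13, 34]
insert(49) -> [9, 19, 13, 34, 49]
insert(15) -> [9, 19, 13, 34, 49, 15]

Final heap: [9, 19, 13, 34, 49, 15]


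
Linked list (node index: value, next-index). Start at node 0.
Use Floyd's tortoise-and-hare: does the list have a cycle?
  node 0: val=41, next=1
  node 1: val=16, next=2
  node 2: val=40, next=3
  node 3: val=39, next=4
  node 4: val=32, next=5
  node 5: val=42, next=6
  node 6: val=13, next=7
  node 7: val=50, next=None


Floyd's tortoise (slow, +1) and hare (fast, +2):
  init: slow=0, fast=0
  step 1: slow=1, fast=2
  step 2: slow=2, fast=4
  step 3: slow=3, fast=6
  step 4: fast 6->7->None, no cycle

Cycle: no


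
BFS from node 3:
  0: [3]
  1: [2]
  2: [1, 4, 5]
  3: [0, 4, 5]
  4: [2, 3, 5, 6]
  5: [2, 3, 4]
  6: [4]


Visit 3, enqueue [0, 4, 5]
Visit 0, enqueue []
Visit 4, enqueue [2, 6]
Visit 5, enqueue []
Visit 2, enqueue [1]
Visit 6, enqueue []
Visit 1, enqueue []

BFS order: [3, 0, 4, 5, 2, 6, 1]


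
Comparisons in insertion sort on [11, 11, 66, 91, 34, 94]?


Algorithm: insertion sort
Input: [11, 11, 66, 91, 34, 94]
Sorted: [11, 11, 34, 66, 91, 94]

7


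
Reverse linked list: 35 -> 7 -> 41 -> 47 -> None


Step 1: curr=35, set curr.next=prev(None) | reversed so far: 35
Step 2: curr=7, set curr.next=prev(35) | reversed so far: 7 -> 35
Step 3: curr=41, set curr.next=prev(7) | reversed so far: 41 -> 7 -> 35
Step 4: curr=47, set curr.next=prev(41) | reversed so far: 47 -> 41 -> 7 -> 35

47 -> 41 -> 7 -> 35 -> None


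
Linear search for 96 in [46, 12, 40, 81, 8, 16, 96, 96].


i=0: 46!=96
i=1: 12!=96
i=2: 40!=96
i=3: 81!=96
i=4: 8!=96
i=5: 16!=96
i=6: 96==96 found!

Found at 6, 7 comps


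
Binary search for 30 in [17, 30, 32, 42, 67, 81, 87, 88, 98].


Step 1: lo=0, hi=8, mid=4, val=67
Step 2: lo=0, hi=3, mid=1, val=30

Found at index 1


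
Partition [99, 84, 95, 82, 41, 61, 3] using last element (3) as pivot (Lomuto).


Pivot: 3
Place pivot at 0: [3, 84, 95, 82, 41, 61, 99]

Partitioned: [3, 84, 95, 82, 41, 61, 99]


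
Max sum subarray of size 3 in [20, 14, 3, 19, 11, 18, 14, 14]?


[0:3]: 37
[1:4]: 36
[2:5]: 33
[3:6]: 48
[4:7]: 43
[5:8]: 46

Max: 48 at [3:6]


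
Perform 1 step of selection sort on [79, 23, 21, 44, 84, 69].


Initial: [79, 23, 21, 44, 84, 69]
Step 1: min=21 at 2
  Swap: [21, 23, 79, 44, 84, 69]

After 1 step: [21, 23, 79, 44, 84, 69]


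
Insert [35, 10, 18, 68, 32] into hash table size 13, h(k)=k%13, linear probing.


Insert 35: h=9 -> slot 9
Insert 10: h=10 -> slot 10
Insert 18: h=5 -> slot 5
Insert 68: h=3 -> slot 3
Insert 32: h=6 -> slot 6

Table: [None, None, None, 68, None, 18, 32, None, None, 35, 10, None, None]


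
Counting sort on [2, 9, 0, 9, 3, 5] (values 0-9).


Input: [2, 9, 0, 9, 3, 5]
Counts: [1, 0, 1, 1, 0, 1, 0, 0, 0, 2]

Sorted: [0, 2, 3, 5, 9, 9]


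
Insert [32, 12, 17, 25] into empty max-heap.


Insert 32: [32]
Insert 12: [32, 12]
Insert 17: [32, 12, 17]
Insert 25: [32, 25, 17, 12]

Final heap: [32, 25, 17, 12]


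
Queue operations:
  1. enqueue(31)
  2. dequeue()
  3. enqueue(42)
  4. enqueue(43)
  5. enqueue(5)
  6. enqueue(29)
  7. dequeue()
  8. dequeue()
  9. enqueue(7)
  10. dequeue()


enqueue(31) -> [31]
dequeue()->31, []
enqueue(42) -> [42]
enqueue(43) -> [42, 43]
enqueue(5) -> [42, 43, 5]
enqueue(29) -> [42, 43, 5, 29]
dequeue()->42, [43, 5, 29]
dequeue()->43, [5, 29]
enqueue(7) -> [5, 29, 7]
dequeue()->5, [29, 7]

Final queue: [29, 7]


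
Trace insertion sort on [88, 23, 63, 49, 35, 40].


Initial: [88, 23, 63, 49, 35, 40]
Insert 23: [23, 88, 63, 49, 35, 40]
Insert 63: [23, 63, 88, 49, 35, 40]
Insert 49: [23, 49, 63, 88, 35, 40]
Insert 35: [23, 35, 49, 63, 88, 40]
Insert 40: [23, 35, 40, 49, 63, 88]

Sorted: [23, 35, 40, 49, 63, 88]


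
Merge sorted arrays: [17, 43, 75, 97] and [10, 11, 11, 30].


Take 10 from B
Take 11 from B
Take 11 from B
Take 17 from A
Take 30 from B

Merged: [10, 11, 11, 17, 30, 43, 75, 97]


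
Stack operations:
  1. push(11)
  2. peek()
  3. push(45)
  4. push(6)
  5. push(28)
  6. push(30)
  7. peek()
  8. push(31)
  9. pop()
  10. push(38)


push(11) -> [11]
peek()->11
push(45) -> [11, 45]
push(6) -> [11, 45, 6]
push(28) -> [11, 45, 6, 28]
push(30) -> [11, 45, 6, 28, 30]
peek()->30
push(31) -> [11, 45, 6, 28, 30, 31]
pop()->31, [11, 45, 6, 28, 30]
push(38) -> [11, 45, 6, 28, 30, 38]

Final stack: [11, 45, 6, 28, 30, 38]


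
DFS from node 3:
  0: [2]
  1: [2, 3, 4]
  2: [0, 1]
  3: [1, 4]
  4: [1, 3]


Visit 3, push [4, 1]
Visit 1, push [4, 2]
Visit 2, push [0]
Visit 0, push []
Visit 4, push []

DFS order: [3, 1, 2, 0, 4]


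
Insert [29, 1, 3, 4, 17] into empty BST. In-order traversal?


Insert 29: root
Insert 1: L from 29
Insert 3: L from 29 -> R from 1
Insert 4: L from 29 -> R from 1 -> R from 3
Insert 17: L from 29 -> R from 1 -> R from 3 -> R from 4

In-order: [1, 3, 4, 17, 29]


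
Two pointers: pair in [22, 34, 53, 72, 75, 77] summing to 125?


lo=0(22)+hi=5(77)=99
lo=1(34)+hi=5(77)=111
lo=2(53)+hi=5(77)=130
lo=2(53)+hi=4(75)=128
lo=2(53)+hi=3(72)=125

Yes: 53+72=125


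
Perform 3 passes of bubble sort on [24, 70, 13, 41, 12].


Initial: [24, 70, 13, 41, 12]
Pass 1: [24, 13, 41, 12, 70] (3 swaps)
Pass 2: [13, 24, 12, 41, 70] (2 swaps)
Pass 3: [13, 12, 24, 41, 70] (1 swaps)

After 3 passes: [13, 12, 24, 41, 70]


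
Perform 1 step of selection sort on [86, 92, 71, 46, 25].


Initial: [86, 92, 71, 46, 25]
Step 1: min=25 at 4
  Swap: [25, 92, 71, 46, 86]

After 1 step: [25, 92, 71, 46, 86]


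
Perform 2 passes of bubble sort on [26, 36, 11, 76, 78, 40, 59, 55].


Initial: [26, 36, 11, 76, 78, 40, 59, 55]
Pass 1: [26, 11, 36, 76, 40, 59, 55, 78] (4 swaps)
Pass 2: [11, 26, 36, 40, 59, 55, 76, 78] (4 swaps)

After 2 passes: [11, 26, 36, 40, 59, 55, 76, 78]


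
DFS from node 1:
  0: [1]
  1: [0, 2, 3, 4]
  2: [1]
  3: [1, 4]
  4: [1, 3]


Visit 1, push [4, 3, 2, 0]
Visit 0, push []
Visit 2, push []
Visit 3, push [4]
Visit 4, push []

DFS order: [1, 0, 2, 3, 4]


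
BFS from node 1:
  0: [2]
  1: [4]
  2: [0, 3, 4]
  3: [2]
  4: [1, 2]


Visit 1, enqueue [4]
Visit 4, enqueue [2]
Visit 2, enqueue [0, 3]
Visit 0, enqueue []
Visit 3, enqueue []

BFS order: [1, 4, 2, 0, 3]


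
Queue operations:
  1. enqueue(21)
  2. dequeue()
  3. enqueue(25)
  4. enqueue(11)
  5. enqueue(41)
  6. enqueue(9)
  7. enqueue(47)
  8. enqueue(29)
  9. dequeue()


enqueue(21) -> [21]
dequeue()->21, []
enqueue(25) -> [25]
enqueue(11) -> [25, 11]
enqueue(41) -> [25, 11, 41]
enqueue(9) -> [25, 11, 41, 9]
enqueue(47) -> [25, 11, 41, 9, 47]
enqueue(29) -> [25, 11, 41, 9, 47, 29]
dequeue()->25, [11, 41, 9, 47, 29]

Final queue: [11, 41, 9, 47, 29]


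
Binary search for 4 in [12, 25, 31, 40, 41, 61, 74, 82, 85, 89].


Step 1: lo=0, hi=9, mid=4, val=41
Step 2: lo=0, hi=3, mid=1, val=25
Step 3: lo=0, hi=0, mid=0, val=12

Not found


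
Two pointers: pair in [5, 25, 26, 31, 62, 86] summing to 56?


lo=0(5)+hi=5(86)=91
lo=0(5)+hi=4(62)=67
lo=0(5)+hi=3(31)=36
lo=1(25)+hi=3(31)=56

Yes: 25+31=56


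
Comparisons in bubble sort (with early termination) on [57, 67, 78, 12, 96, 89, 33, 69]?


Algorithm: bubble sort (with early termination)
Input: [57, 67, 78, 12, 96, 89, 33, 69]
Sorted: [12, 33, 57, 67, 69, 78, 89, 96]

27


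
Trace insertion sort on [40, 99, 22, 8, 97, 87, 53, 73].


Initial: [40, 99, 22, 8, 97, 87, 53, 73]
Insert 99: [40, 99, 22, 8, 97, 87, 53, 73]
Insert 22: [22, 40, 99, 8, 97, 87, 53, 73]
Insert 8: [8, 22, 40, 99, 97, 87, 53, 73]
Insert 97: [8, 22, 40, 97, 99, 87, 53, 73]
Insert 87: [8, 22, 40, 87, 97, 99, 53, 73]
Insert 53: [8, 22, 40, 53, 87, 97, 99, 73]
Insert 73: [8, 22, 40, 53, 73, 87, 97, 99]

Sorted: [8, 22, 40, 53, 73, 87, 97, 99]


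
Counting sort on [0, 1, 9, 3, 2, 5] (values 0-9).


Input: [0, 1, 9, 3, 2, 5]
Counts: [1, 1, 1, 1, 0, 1, 0, 0, 0, 1]

Sorted: [0, 1, 2, 3, 5, 9]


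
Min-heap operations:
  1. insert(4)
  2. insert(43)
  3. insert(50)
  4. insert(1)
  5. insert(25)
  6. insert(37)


insert(4) -> [4]
insert(43) -> [4, 43]
insert(50) -> [4, 43, 50]
insert(1) -> [1, 4, 50, 43]
insert(25) -> [1, 4, 50, 43, 25]
insert(37) -> [1, 4, 37, 43, 25, 50]

Final heap: [1, 4, 37, 43, 25, 50]


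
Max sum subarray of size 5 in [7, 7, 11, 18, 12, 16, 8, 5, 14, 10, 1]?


[0:5]: 55
[1:6]: 64
[2:7]: 65
[3:8]: 59
[4:9]: 55
[5:10]: 53
[6:11]: 38

Max: 65 at [2:7]


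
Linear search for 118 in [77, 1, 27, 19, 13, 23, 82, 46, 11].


i=0: 77!=118
i=1: 1!=118
i=2: 27!=118
i=3: 19!=118
i=4: 13!=118
i=5: 23!=118
i=6: 82!=118
i=7: 46!=118
i=8: 11!=118

Not found, 9 comps


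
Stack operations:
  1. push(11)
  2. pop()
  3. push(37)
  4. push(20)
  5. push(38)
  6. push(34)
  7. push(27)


push(11) -> [11]
pop()->11, []
push(37) -> [37]
push(20) -> [37, 20]
push(38) -> [37, 20, 38]
push(34) -> [37, 20, 38, 34]
push(27) -> [37, 20, 38, 34, 27]

Final stack: [37, 20, 38, 34, 27]


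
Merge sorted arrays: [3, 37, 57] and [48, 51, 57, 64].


Take 3 from A
Take 37 from A
Take 48 from B
Take 51 from B
Take 57 from A

Merged: [3, 37, 48, 51, 57, 57, 64]


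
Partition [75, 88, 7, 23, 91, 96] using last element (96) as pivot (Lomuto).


Pivot: 96
  75 <= 96: advance i (no swap)
  88 <= 96: advance i (no swap)
  7 <= 96: advance i (no swap)
  23 <= 96: advance i (no swap)
  91 <= 96: advance i (no swap)
Place pivot at 5: [75, 88, 7, 23, 91, 96]

Partitioned: [75, 88, 7, 23, 91, 96]


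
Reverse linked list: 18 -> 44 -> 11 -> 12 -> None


Step 1: curr=18, set curr.next=prev(None) | reversed so far: 18
Step 2: curr=44, set curr.next=prev(18) | reversed so far: 44 -> 18
Step 3: curr=11, set curr.next=prev(44) | reversed so far: 11 -> 44 -> 18
Step 4: curr=12, set curr.next=prev(11) | reversed so far: 12 -> 11 -> 44 -> 18

12 -> 11 -> 44 -> 18 -> None


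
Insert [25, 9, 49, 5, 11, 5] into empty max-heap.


Insert 25: [25]
Insert 9: [25, 9]
Insert 49: [49, 9, 25]
Insert 5: [49, 9, 25, 5]
Insert 11: [49, 11, 25, 5, 9]
Insert 5: [49, 11, 25, 5, 9, 5]

Final heap: [49, 11, 25, 5, 9, 5]


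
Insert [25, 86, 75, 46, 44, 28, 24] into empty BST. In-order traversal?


Insert 25: root
Insert 86: R from 25
Insert 75: R from 25 -> L from 86
Insert 46: R from 25 -> L from 86 -> L from 75
Insert 44: R from 25 -> L from 86 -> L from 75 -> L from 46
Insert 28: R from 25 -> L from 86 -> L from 75 -> L from 46 -> L from 44
Insert 24: L from 25

In-order: [24, 25, 28, 44, 46, 75, 86]


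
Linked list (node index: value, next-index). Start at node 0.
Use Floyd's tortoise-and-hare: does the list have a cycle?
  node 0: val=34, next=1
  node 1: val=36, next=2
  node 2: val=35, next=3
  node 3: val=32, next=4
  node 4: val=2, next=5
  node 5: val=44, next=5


Floyd's tortoise (slow, +1) and hare (fast, +2):
  init: slow=0, fast=0
  step 1: slow=1, fast=2
  step 2: slow=2, fast=4
  step 3: slow=3, fast=5
  step 4: slow=4, fast=5
  step 5: slow=5, fast=5
  slow == fast at node 5: cycle detected

Cycle: yes


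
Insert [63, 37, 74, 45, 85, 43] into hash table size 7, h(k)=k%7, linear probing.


Insert 63: h=0 -> slot 0
Insert 37: h=2 -> slot 2
Insert 74: h=4 -> slot 4
Insert 45: h=3 -> slot 3
Insert 85: h=1 -> slot 1
Insert 43: h=1, 4 probes -> slot 5

Table: [63, 85, 37, 45, 74, 43, None]


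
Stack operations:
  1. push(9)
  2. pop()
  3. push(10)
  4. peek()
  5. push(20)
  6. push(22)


push(9) -> [9]
pop()->9, []
push(10) -> [10]
peek()->10
push(20) -> [10, 20]
push(22) -> [10, 20, 22]

Final stack: [10, 20, 22]


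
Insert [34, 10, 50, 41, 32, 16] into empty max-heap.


Insert 34: [34]
Insert 10: [34, 10]
Insert 50: [50, 10, 34]
Insert 41: [50, 41, 34, 10]
Insert 32: [50, 41, 34, 10, 32]
Insert 16: [50, 41, 34, 10, 32, 16]

Final heap: [50, 41, 34, 10, 32, 16]


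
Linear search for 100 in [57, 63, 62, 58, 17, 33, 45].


i=0: 57!=100
i=1: 63!=100
i=2: 62!=100
i=3: 58!=100
i=4: 17!=100
i=5: 33!=100
i=6: 45!=100

Not found, 7 comps


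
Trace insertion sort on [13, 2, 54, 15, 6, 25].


Initial: [13, 2, 54, 15, 6, 25]
Insert 2: [2, 13, 54, 15, 6, 25]
Insert 54: [2, 13, 54, 15, 6, 25]
Insert 15: [2, 13, 15, 54, 6, 25]
Insert 6: [2, 6, 13, 15, 54, 25]
Insert 25: [2, 6, 13, 15, 25, 54]

Sorted: [2, 6, 13, 15, 25, 54]


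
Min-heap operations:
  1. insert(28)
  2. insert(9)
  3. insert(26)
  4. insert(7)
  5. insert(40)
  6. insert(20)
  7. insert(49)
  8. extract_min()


insert(28) -> [28]
insert(9) -> [9, 28]
insert(26) -> [9, 28, 26]
insert(7) -> [7, 9, 26, 28]
insert(40) -> [7, 9, 26, 28, 40]
insert(20) -> [7, 9, 20, 28, 40, 26]
insert(49) -> [7, 9, 20, 28, 40, 26, 49]
extract_min()->7, [9, 28, 20, 49, 40, 26]

Final heap: [9, 28, 20, 49, 40, 26]


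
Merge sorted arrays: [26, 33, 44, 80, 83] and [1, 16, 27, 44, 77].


Take 1 from B
Take 16 from B
Take 26 from A
Take 27 from B
Take 33 from A
Take 44 from A
Take 44 from B
Take 77 from B

Merged: [1, 16, 26, 27, 33, 44, 44, 77, 80, 83]


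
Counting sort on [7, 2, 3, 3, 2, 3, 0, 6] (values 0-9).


Input: [7, 2, 3, 3, 2, 3, 0, 6]
Counts: [1, 0, 2, 3, 0, 0, 1, 1, 0, 0]

Sorted: [0, 2, 2, 3, 3, 3, 6, 7]


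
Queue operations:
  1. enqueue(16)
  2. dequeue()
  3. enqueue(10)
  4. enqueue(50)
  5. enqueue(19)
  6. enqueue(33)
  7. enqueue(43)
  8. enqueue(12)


enqueue(16) -> [16]
dequeue()->16, []
enqueue(10) -> [10]
enqueue(50) -> [10, 50]
enqueue(19) -> [10, 50, 19]
enqueue(33) -> [10, 50, 19, 33]
enqueue(43) -> [10, 50, 19, 33, 43]
enqueue(12) -> [10, 50, 19, 33, 43, 12]

Final queue: [10, 50, 19, 33, 43, 12]


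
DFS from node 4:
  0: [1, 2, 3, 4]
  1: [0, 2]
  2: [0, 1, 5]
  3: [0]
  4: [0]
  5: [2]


Visit 4, push [0]
Visit 0, push [3, 2, 1]
Visit 1, push [2]
Visit 2, push [5]
Visit 5, push []
Visit 3, push []

DFS order: [4, 0, 1, 2, 5, 3]


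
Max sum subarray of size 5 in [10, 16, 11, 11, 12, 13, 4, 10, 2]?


[0:5]: 60
[1:6]: 63
[2:7]: 51
[3:8]: 50
[4:9]: 41

Max: 63 at [1:6]


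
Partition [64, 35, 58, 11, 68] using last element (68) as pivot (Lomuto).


Pivot: 68
  64 <= 68: advance i (no swap)
  35 <= 68: advance i (no swap)
  58 <= 68: advance i (no swap)
  11 <= 68: advance i (no swap)
Place pivot at 4: [64, 35, 58, 11, 68]

Partitioned: [64, 35, 58, 11, 68]


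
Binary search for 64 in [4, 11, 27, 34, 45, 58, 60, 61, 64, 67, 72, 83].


Step 1: lo=0, hi=11, mid=5, val=58
Step 2: lo=6, hi=11, mid=8, val=64

Found at index 8


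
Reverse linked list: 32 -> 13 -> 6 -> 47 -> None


Step 1: curr=32, set curr.next=prev(None) | reversed so far: 32
Step 2: curr=13, set curr.next=prev(32) | reversed so far: 13 -> 32
Step 3: curr=6, set curr.next=prev(13) | reversed so far: 6 -> 13 -> 32
Step 4: curr=47, set curr.next=prev(6) | reversed so far: 47 -> 6 -> 13 -> 32

47 -> 6 -> 13 -> 32 -> None


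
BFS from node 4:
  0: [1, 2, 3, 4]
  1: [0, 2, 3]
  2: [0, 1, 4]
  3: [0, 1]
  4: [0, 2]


Visit 4, enqueue [0, 2]
Visit 0, enqueue [1, 3]
Visit 2, enqueue []
Visit 1, enqueue []
Visit 3, enqueue []

BFS order: [4, 0, 2, 1, 3]


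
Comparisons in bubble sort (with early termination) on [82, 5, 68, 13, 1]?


Algorithm: bubble sort (with early termination)
Input: [82, 5, 68, 13, 1]
Sorted: [1, 5, 13, 68, 82]

10


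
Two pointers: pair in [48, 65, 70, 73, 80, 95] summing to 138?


lo=0(48)+hi=5(95)=143
lo=0(48)+hi=4(80)=128
lo=1(65)+hi=4(80)=145
lo=1(65)+hi=3(73)=138

Yes: 65+73=138


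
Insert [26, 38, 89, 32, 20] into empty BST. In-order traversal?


Insert 26: root
Insert 38: R from 26
Insert 89: R from 26 -> R from 38
Insert 32: R from 26 -> L from 38
Insert 20: L from 26

In-order: [20, 26, 32, 38, 89]


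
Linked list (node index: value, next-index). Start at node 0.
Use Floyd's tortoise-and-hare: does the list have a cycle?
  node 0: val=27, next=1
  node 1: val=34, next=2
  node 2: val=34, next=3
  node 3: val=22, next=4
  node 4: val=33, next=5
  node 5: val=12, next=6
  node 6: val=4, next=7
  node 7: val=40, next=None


Floyd's tortoise (slow, +1) and hare (fast, +2):
  init: slow=0, fast=0
  step 1: slow=1, fast=2
  step 2: slow=2, fast=4
  step 3: slow=3, fast=6
  step 4: fast 6->7->None, no cycle

Cycle: no


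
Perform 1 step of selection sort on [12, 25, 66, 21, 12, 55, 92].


Initial: [12, 25, 66, 21, 12, 55, 92]
Step 1: min=12 at 0
  Swap: [12, 25, 66, 21, 12, 55, 92]

After 1 step: [12, 25, 66, 21, 12, 55, 92]


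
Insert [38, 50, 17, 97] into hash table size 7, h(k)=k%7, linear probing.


Insert 38: h=3 -> slot 3
Insert 50: h=1 -> slot 1
Insert 17: h=3, 1 probes -> slot 4
Insert 97: h=6 -> slot 6

Table: [None, 50, None, 38, 17, None, 97]


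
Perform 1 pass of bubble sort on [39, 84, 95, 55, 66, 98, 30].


Initial: [39, 84, 95, 55, 66, 98, 30]
Pass 1: [39, 84, 55, 66, 95, 30, 98] (3 swaps)

After 1 pass: [39, 84, 55, 66, 95, 30, 98]


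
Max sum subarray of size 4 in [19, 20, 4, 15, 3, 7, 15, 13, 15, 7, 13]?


[0:4]: 58
[1:5]: 42
[2:6]: 29
[3:7]: 40
[4:8]: 38
[5:9]: 50
[6:10]: 50
[7:11]: 48

Max: 58 at [0:4]


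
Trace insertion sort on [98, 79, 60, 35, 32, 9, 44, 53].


Initial: [98, 79, 60, 35, 32, 9, 44, 53]
Insert 79: [79, 98, 60, 35, 32, 9, 44, 53]
Insert 60: [60, 79, 98, 35, 32, 9, 44, 53]
Insert 35: [35, 60, 79, 98, 32, 9, 44, 53]
Insert 32: [32, 35, 60, 79, 98, 9, 44, 53]
Insert 9: [9, 32, 35, 60, 79, 98, 44, 53]
Insert 44: [9, 32, 35, 44, 60, 79, 98, 53]
Insert 53: [9, 32, 35, 44, 53, 60, 79, 98]

Sorted: [9, 32, 35, 44, 53, 60, 79, 98]


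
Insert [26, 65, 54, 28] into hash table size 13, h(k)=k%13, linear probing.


Insert 26: h=0 -> slot 0
Insert 65: h=0, 1 probes -> slot 1
Insert 54: h=2 -> slot 2
Insert 28: h=2, 1 probes -> slot 3

Table: [26, 65, 54, 28, None, None, None, None, None, None, None, None, None]


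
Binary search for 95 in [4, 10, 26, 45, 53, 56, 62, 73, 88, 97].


Step 1: lo=0, hi=9, mid=4, val=53
Step 2: lo=5, hi=9, mid=7, val=73
Step 3: lo=8, hi=9, mid=8, val=88
Step 4: lo=9, hi=9, mid=9, val=97

Not found


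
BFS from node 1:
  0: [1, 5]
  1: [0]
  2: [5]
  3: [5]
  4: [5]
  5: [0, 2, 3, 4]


Visit 1, enqueue [0]
Visit 0, enqueue [5]
Visit 5, enqueue [2, 3, 4]
Visit 2, enqueue []
Visit 3, enqueue []
Visit 4, enqueue []

BFS order: [1, 0, 5, 2, 3, 4]


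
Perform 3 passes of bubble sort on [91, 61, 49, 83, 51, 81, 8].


Initial: [91, 61, 49, 83, 51, 81, 8]
Pass 1: [61, 49, 83, 51, 81, 8, 91] (6 swaps)
Pass 2: [49, 61, 51, 81, 8, 83, 91] (4 swaps)
Pass 3: [49, 51, 61, 8, 81, 83, 91] (2 swaps)

After 3 passes: [49, 51, 61, 8, 81, 83, 91]


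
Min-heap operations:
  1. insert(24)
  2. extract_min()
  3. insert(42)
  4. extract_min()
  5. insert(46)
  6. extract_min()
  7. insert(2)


insert(24) -> [24]
extract_min()->24, []
insert(42) -> [42]
extract_min()->42, []
insert(46) -> [46]
extract_min()->46, []
insert(2) -> [2]

Final heap: [2]


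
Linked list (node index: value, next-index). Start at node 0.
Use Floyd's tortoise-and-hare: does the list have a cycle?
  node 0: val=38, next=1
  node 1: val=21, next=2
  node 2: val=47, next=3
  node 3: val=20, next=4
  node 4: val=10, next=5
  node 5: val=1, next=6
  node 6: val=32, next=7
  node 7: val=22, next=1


Floyd's tortoise (slow, +1) and hare (fast, +2):
  init: slow=0, fast=0
  step 1: slow=1, fast=2
  step 2: slow=2, fast=4
  step 3: slow=3, fast=6
  step 4: slow=4, fast=1
  step 5: slow=5, fast=3
  step 6: slow=6, fast=5
  step 7: slow=7, fast=7
  slow == fast at node 7: cycle detected

Cycle: yes


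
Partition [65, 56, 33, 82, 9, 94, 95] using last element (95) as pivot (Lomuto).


Pivot: 95
  65 <= 95: advance i (no swap)
  56 <= 95: advance i (no swap)
  33 <= 95: advance i (no swap)
  82 <= 95: advance i (no swap)
  9 <= 95: advance i (no swap)
  94 <= 95: advance i (no swap)
Place pivot at 6: [65, 56, 33, 82, 9, 94, 95]

Partitioned: [65, 56, 33, 82, 9, 94, 95]


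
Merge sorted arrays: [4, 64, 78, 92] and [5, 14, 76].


Take 4 from A
Take 5 from B
Take 14 from B
Take 64 from A
Take 76 from B

Merged: [4, 5, 14, 64, 76, 78, 92]


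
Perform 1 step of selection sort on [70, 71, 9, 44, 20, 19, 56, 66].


Initial: [70, 71, 9, 44, 20, 19, 56, 66]
Step 1: min=9 at 2
  Swap: [9, 71, 70, 44, 20, 19, 56, 66]

After 1 step: [9, 71, 70, 44, 20, 19, 56, 66]


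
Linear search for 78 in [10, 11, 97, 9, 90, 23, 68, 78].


i=0: 10!=78
i=1: 11!=78
i=2: 97!=78
i=3: 9!=78
i=4: 90!=78
i=5: 23!=78
i=6: 68!=78
i=7: 78==78 found!

Found at 7, 8 comps


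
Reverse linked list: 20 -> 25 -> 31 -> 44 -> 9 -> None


Step 1: curr=20, set curr.next=prev(None) | reversed so far: 20
Step 2: curr=25, set curr.next=prev(20) | reversed so far: 25 -> 20
Step 3: curr=31, set curr.next=prev(25) | reversed so far: 31 -> 25 -> 20
Step 4: curr=44, set curr.next=prev(31) | reversed so far: 44 -> 31 -> 25 -> 20
Step 5: curr=9, set curr.next=prev(44) | reversed so far: 9 -> 44 -> 31 -> 25 -> 20

9 -> 44 -> 31 -> 25 -> 20 -> None


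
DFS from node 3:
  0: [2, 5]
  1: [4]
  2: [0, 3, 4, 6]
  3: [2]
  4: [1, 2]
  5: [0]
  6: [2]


Visit 3, push [2]
Visit 2, push [6, 4, 0]
Visit 0, push [5]
Visit 5, push []
Visit 4, push [1]
Visit 1, push []
Visit 6, push []

DFS order: [3, 2, 0, 5, 4, 1, 6]


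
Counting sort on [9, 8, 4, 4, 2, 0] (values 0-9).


Input: [9, 8, 4, 4, 2, 0]
Counts: [1, 0, 1, 0, 2, 0, 0, 0, 1, 1]

Sorted: [0, 2, 4, 4, 8, 9]


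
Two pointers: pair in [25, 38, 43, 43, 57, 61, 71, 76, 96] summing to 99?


lo=0(25)+hi=8(96)=121
lo=0(25)+hi=7(76)=101
lo=0(25)+hi=6(71)=96
lo=1(38)+hi=6(71)=109
lo=1(38)+hi=5(61)=99

Yes: 38+61=99


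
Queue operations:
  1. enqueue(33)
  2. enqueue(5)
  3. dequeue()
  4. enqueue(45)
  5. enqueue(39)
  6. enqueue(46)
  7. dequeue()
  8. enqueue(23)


enqueue(33) -> [33]
enqueue(5) -> [33, 5]
dequeue()->33, [5]
enqueue(45) -> [5, 45]
enqueue(39) -> [5, 45, 39]
enqueue(46) -> [5, 45, 39, 46]
dequeue()->5, [45, 39, 46]
enqueue(23) -> [45, 39, 46, 23]

Final queue: [45, 39, 46, 23]


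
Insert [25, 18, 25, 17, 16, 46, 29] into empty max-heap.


Insert 25: [25]
Insert 18: [25, 18]
Insert 25: [25, 18, 25]
Insert 17: [25, 18, 25, 17]
Insert 16: [25, 18, 25, 17, 16]
Insert 46: [46, 18, 25, 17, 16, 25]
Insert 29: [46, 18, 29, 17, 16, 25, 25]

Final heap: [46, 18, 29, 17, 16, 25, 25]


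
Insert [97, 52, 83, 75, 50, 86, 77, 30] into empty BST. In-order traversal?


Insert 97: root
Insert 52: L from 97
Insert 83: L from 97 -> R from 52
Insert 75: L from 97 -> R from 52 -> L from 83
Insert 50: L from 97 -> L from 52
Insert 86: L from 97 -> R from 52 -> R from 83
Insert 77: L from 97 -> R from 52 -> L from 83 -> R from 75
Insert 30: L from 97 -> L from 52 -> L from 50

In-order: [30, 50, 52, 75, 77, 83, 86, 97]


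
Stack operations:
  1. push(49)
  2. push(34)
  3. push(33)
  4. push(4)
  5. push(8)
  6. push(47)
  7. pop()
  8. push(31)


push(49) -> [49]
push(34) -> [49, 34]
push(33) -> [49, 34, 33]
push(4) -> [49, 34, 33, 4]
push(8) -> [49, 34, 33, 4, 8]
push(47) -> [49, 34, 33, 4, 8, 47]
pop()->47, [49, 34, 33, 4, 8]
push(31) -> [49, 34, 33, 4, 8, 31]

Final stack: [49, 34, 33, 4, 8, 31]


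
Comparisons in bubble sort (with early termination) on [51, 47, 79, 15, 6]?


Algorithm: bubble sort (with early termination)
Input: [51, 47, 79, 15, 6]
Sorted: [6, 15, 47, 51, 79]

10


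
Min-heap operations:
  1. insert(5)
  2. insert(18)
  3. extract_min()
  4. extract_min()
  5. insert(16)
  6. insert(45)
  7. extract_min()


insert(5) -> [5]
insert(18) -> [5, 18]
extract_min()->5, [18]
extract_min()->18, []
insert(16) -> [16]
insert(45) -> [16, 45]
extract_min()->16, [45]

Final heap: [45]


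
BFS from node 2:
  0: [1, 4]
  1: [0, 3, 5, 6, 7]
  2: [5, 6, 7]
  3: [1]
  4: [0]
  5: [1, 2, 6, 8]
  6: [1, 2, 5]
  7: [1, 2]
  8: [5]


Visit 2, enqueue [5, 6, 7]
Visit 5, enqueue [1, 8]
Visit 6, enqueue []
Visit 7, enqueue []
Visit 1, enqueue [0, 3]
Visit 8, enqueue []
Visit 0, enqueue [4]
Visit 3, enqueue []
Visit 4, enqueue []

BFS order: [2, 5, 6, 7, 1, 8, 0, 3, 4]


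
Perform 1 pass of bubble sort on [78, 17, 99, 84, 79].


Initial: [78, 17, 99, 84, 79]
Pass 1: [17, 78, 84, 79, 99] (3 swaps)

After 1 pass: [17, 78, 84, 79, 99]


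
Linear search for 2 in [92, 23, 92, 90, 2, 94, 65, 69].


i=0: 92!=2
i=1: 23!=2
i=2: 92!=2
i=3: 90!=2
i=4: 2==2 found!

Found at 4, 5 comps


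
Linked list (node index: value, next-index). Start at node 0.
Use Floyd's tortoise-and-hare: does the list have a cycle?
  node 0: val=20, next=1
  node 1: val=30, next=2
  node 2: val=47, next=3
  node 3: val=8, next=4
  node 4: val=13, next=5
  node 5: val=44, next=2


Floyd's tortoise (slow, +1) and hare (fast, +2):
  init: slow=0, fast=0
  step 1: slow=1, fast=2
  step 2: slow=2, fast=4
  step 3: slow=3, fast=2
  step 4: slow=4, fast=4
  slow == fast at node 4: cycle detected

Cycle: yes


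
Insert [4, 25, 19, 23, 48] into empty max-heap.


Insert 4: [4]
Insert 25: [25, 4]
Insert 19: [25, 4, 19]
Insert 23: [25, 23, 19, 4]
Insert 48: [48, 25, 19, 4, 23]

Final heap: [48, 25, 19, 4, 23]


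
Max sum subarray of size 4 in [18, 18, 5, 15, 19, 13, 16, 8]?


[0:4]: 56
[1:5]: 57
[2:6]: 52
[3:7]: 63
[4:8]: 56

Max: 63 at [3:7]


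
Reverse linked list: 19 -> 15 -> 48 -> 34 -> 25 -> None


Step 1: curr=19, set curr.next=prev(None) | reversed so far: 19
Step 2: curr=15, set curr.next=prev(19) | reversed so far: 15 -> 19
Step 3: curr=48, set curr.next=prev(15) | reversed so far: 48 -> 15 -> 19
Step 4: curr=34, set curr.next=prev(48) | reversed so far: 34 -> 48 -> 15 -> 19
Step 5: curr=25, set curr.next=prev(34) | reversed so far: 25 -> 34 -> 48 -> 15 -> 19

25 -> 34 -> 48 -> 15 -> 19 -> None


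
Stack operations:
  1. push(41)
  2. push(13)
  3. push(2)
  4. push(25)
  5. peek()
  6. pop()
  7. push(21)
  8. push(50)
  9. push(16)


push(41) -> [41]
push(13) -> [41, 13]
push(2) -> [41, 13, 2]
push(25) -> [41, 13, 2, 25]
peek()->25
pop()->25, [41, 13, 2]
push(21) -> [41, 13, 2, 21]
push(50) -> [41, 13, 2, 21, 50]
push(16) -> [41, 13, 2, 21, 50, 16]

Final stack: [41, 13, 2, 21, 50, 16]


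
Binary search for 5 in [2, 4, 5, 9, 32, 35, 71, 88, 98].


Step 1: lo=0, hi=8, mid=4, val=32
Step 2: lo=0, hi=3, mid=1, val=4
Step 3: lo=2, hi=3, mid=2, val=5

Found at index 2


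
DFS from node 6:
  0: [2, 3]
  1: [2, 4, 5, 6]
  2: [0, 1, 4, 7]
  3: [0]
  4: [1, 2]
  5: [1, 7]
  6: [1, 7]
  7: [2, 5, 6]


Visit 6, push [7, 1]
Visit 1, push [5, 4, 2]
Visit 2, push [7, 4, 0]
Visit 0, push [3]
Visit 3, push []
Visit 4, push []
Visit 7, push [5]
Visit 5, push []

DFS order: [6, 1, 2, 0, 3, 4, 7, 5]


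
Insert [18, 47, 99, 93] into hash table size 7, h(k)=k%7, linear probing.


Insert 18: h=4 -> slot 4
Insert 47: h=5 -> slot 5
Insert 99: h=1 -> slot 1
Insert 93: h=2 -> slot 2

Table: [None, 99, 93, None, 18, 47, None]


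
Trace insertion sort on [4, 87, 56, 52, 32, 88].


Initial: [4, 87, 56, 52, 32, 88]
Insert 87: [4, 87, 56, 52, 32, 88]
Insert 56: [4, 56, 87, 52, 32, 88]
Insert 52: [4, 52, 56, 87, 32, 88]
Insert 32: [4, 32, 52, 56, 87, 88]
Insert 88: [4, 32, 52, 56, 87, 88]

Sorted: [4, 32, 52, 56, 87, 88]


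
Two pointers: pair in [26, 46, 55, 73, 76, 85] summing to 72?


lo=0(26)+hi=5(85)=111
lo=0(26)+hi=4(76)=102
lo=0(26)+hi=3(73)=99
lo=0(26)+hi=2(55)=81
lo=0(26)+hi=1(46)=72

Yes: 26+46=72


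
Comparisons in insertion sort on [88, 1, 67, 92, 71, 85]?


Algorithm: insertion sort
Input: [88, 1, 67, 92, 71, 85]
Sorted: [1, 67, 71, 85, 88, 92]

10


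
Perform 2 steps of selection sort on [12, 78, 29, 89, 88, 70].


Initial: [12, 78, 29, 89, 88, 70]
Step 1: min=12 at 0
  Swap: [12, 78, 29, 89, 88, 70]
Step 2: min=29 at 2
  Swap: [12, 29, 78, 89, 88, 70]

After 2 steps: [12, 29, 78, 89, 88, 70]


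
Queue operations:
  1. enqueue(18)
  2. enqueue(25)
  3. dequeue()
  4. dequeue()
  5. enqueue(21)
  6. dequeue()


enqueue(18) -> [18]
enqueue(25) -> [18, 25]
dequeue()->18, [25]
dequeue()->25, []
enqueue(21) -> [21]
dequeue()->21, []

Final queue: []


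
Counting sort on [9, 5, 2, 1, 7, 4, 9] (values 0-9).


Input: [9, 5, 2, 1, 7, 4, 9]
Counts: [0, 1, 1, 0, 1, 1, 0, 1, 0, 2]

Sorted: [1, 2, 4, 5, 7, 9, 9]


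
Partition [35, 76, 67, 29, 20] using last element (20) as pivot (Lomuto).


Pivot: 20
Place pivot at 0: [20, 76, 67, 29, 35]

Partitioned: [20, 76, 67, 29, 35]


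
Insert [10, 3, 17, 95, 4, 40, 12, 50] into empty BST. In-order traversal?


Insert 10: root
Insert 3: L from 10
Insert 17: R from 10
Insert 95: R from 10 -> R from 17
Insert 4: L from 10 -> R from 3
Insert 40: R from 10 -> R from 17 -> L from 95
Insert 12: R from 10 -> L from 17
Insert 50: R from 10 -> R from 17 -> L from 95 -> R from 40

In-order: [3, 4, 10, 12, 17, 40, 50, 95]


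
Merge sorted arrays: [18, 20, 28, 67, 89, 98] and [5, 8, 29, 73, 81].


Take 5 from B
Take 8 from B
Take 18 from A
Take 20 from A
Take 28 from A
Take 29 from B
Take 67 from A
Take 73 from B
Take 81 from B

Merged: [5, 8, 18, 20, 28, 29, 67, 73, 81, 89, 98]


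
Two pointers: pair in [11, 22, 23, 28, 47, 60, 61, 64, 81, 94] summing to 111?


lo=0(11)+hi=9(94)=105
lo=1(22)+hi=9(94)=116
lo=1(22)+hi=8(81)=103
lo=2(23)+hi=8(81)=104
lo=3(28)+hi=8(81)=109
lo=4(47)+hi=8(81)=128
lo=4(47)+hi=7(64)=111

Yes: 47+64=111


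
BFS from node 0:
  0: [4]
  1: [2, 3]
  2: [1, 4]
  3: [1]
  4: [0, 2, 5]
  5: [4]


Visit 0, enqueue [4]
Visit 4, enqueue [2, 5]
Visit 2, enqueue [1]
Visit 5, enqueue []
Visit 1, enqueue [3]
Visit 3, enqueue []

BFS order: [0, 4, 2, 5, 1, 3]


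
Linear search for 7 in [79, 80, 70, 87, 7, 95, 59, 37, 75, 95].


i=0: 79!=7
i=1: 80!=7
i=2: 70!=7
i=3: 87!=7
i=4: 7==7 found!

Found at 4, 5 comps


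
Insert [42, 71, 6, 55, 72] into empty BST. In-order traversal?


Insert 42: root
Insert 71: R from 42
Insert 6: L from 42
Insert 55: R from 42 -> L from 71
Insert 72: R from 42 -> R from 71

In-order: [6, 42, 55, 71, 72]


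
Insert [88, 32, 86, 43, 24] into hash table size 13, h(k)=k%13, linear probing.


Insert 88: h=10 -> slot 10
Insert 32: h=6 -> slot 6
Insert 86: h=8 -> slot 8
Insert 43: h=4 -> slot 4
Insert 24: h=11 -> slot 11

Table: [None, None, None, None, 43, None, 32, None, 86, None, 88, 24, None]


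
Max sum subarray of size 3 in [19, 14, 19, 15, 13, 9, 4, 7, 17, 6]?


[0:3]: 52
[1:4]: 48
[2:5]: 47
[3:6]: 37
[4:7]: 26
[5:8]: 20
[6:9]: 28
[7:10]: 30

Max: 52 at [0:3]


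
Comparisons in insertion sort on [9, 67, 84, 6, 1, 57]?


Algorithm: insertion sort
Input: [9, 67, 84, 6, 1, 57]
Sorted: [1, 6, 9, 57, 67, 84]

12


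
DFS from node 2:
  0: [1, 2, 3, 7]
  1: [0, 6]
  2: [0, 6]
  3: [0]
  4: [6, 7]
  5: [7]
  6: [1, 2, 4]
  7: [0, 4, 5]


Visit 2, push [6, 0]
Visit 0, push [7, 3, 1]
Visit 1, push [6]
Visit 6, push [4]
Visit 4, push [7]
Visit 7, push [5]
Visit 5, push []
Visit 3, push []

DFS order: [2, 0, 1, 6, 4, 7, 5, 3]


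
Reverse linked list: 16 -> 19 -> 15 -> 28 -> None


Step 1: curr=16, set curr.next=prev(None) | reversed so far: 16
Step 2: curr=19, set curr.next=prev(16) | reversed so far: 19 -> 16
Step 3: curr=15, set curr.next=prev(19) | reversed so far: 15 -> 19 -> 16
Step 4: curr=28, set curr.next=prev(15) | reversed so far: 28 -> 15 -> 19 -> 16

28 -> 15 -> 19 -> 16 -> None


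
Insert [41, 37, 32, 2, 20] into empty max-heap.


Insert 41: [41]
Insert 37: [41, 37]
Insert 32: [41, 37, 32]
Insert 2: [41, 37, 32, 2]
Insert 20: [41, 37, 32, 2, 20]

Final heap: [41, 37, 32, 2, 20]


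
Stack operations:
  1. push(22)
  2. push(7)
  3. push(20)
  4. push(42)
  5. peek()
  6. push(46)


push(22) -> [22]
push(7) -> [22, 7]
push(20) -> [22, 7, 20]
push(42) -> [22, 7, 20, 42]
peek()->42
push(46) -> [22, 7, 20, 42, 46]

Final stack: [22, 7, 20, 42, 46]


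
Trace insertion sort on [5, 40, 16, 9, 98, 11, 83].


Initial: [5, 40, 16, 9, 98, 11, 83]
Insert 40: [5, 40, 16, 9, 98, 11, 83]
Insert 16: [5, 16, 40, 9, 98, 11, 83]
Insert 9: [5, 9, 16, 40, 98, 11, 83]
Insert 98: [5, 9, 16, 40, 98, 11, 83]
Insert 11: [5, 9, 11, 16, 40, 98, 83]
Insert 83: [5, 9, 11, 16, 40, 83, 98]

Sorted: [5, 9, 11, 16, 40, 83, 98]


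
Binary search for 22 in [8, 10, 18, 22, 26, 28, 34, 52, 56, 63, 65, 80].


Step 1: lo=0, hi=11, mid=5, val=28
Step 2: lo=0, hi=4, mid=2, val=18
Step 3: lo=3, hi=4, mid=3, val=22

Found at index 3


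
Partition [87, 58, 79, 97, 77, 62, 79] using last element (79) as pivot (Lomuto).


Pivot: 79
  58 <= 79: swap -> [58, 87, 79, 97, 77, 62, 79]
  79 <= 79: swap -> [58, 79, 87, 97, 77, 62, 79]
  77 <= 79: swap -> [58, 79, 77, 97, 87, 62, 79]
  62 <= 79: swap -> [58, 79, 77, 62, 87, 97, 79]
Place pivot at 4: [58, 79, 77, 62, 79, 97, 87]

Partitioned: [58, 79, 77, 62, 79, 97, 87]


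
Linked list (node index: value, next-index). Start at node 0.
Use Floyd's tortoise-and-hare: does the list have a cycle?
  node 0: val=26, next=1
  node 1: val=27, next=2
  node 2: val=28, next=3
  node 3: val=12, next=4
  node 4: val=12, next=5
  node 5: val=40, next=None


Floyd's tortoise (slow, +1) and hare (fast, +2):
  init: slow=0, fast=0
  step 1: slow=1, fast=2
  step 2: slow=2, fast=4
  step 3: fast 4->5->None, no cycle

Cycle: no


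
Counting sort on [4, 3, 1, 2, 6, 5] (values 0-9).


Input: [4, 3, 1, 2, 6, 5]
Counts: [0, 1, 1, 1, 1, 1, 1, 0, 0, 0]

Sorted: [1, 2, 3, 4, 5, 6]


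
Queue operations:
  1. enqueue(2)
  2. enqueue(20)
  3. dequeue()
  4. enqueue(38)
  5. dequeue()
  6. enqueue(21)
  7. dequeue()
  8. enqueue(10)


enqueue(2) -> [2]
enqueue(20) -> [2, 20]
dequeue()->2, [20]
enqueue(38) -> [20, 38]
dequeue()->20, [38]
enqueue(21) -> [38, 21]
dequeue()->38, [21]
enqueue(10) -> [21, 10]

Final queue: [21, 10]


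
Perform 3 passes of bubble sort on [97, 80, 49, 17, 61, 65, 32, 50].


Initial: [97, 80, 49, 17, 61, 65, 32, 50]
Pass 1: [80, 49, 17, 61, 65, 32, 50, 97] (7 swaps)
Pass 2: [49, 17, 61, 65, 32, 50, 80, 97] (6 swaps)
Pass 3: [17, 49, 61, 32, 50, 65, 80, 97] (3 swaps)

After 3 passes: [17, 49, 61, 32, 50, 65, 80, 97]


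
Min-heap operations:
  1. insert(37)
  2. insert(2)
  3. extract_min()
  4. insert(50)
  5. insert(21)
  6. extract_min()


insert(37) -> [37]
insert(2) -> [2, 37]
extract_min()->2, [37]
insert(50) -> [37, 50]
insert(21) -> [21, 50, 37]
extract_min()->21, [37, 50]

Final heap: [37, 50]


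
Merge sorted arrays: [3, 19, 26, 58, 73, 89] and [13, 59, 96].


Take 3 from A
Take 13 from B
Take 19 from A
Take 26 from A
Take 58 from A
Take 59 from B
Take 73 from A
Take 89 from A

Merged: [3, 13, 19, 26, 58, 59, 73, 89, 96]


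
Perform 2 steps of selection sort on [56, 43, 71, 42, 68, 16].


Initial: [56, 43, 71, 42, 68, 16]
Step 1: min=16 at 5
  Swap: [16, 43, 71, 42, 68, 56]
Step 2: min=42 at 3
  Swap: [16, 42, 71, 43, 68, 56]

After 2 steps: [16, 42, 71, 43, 68, 56]


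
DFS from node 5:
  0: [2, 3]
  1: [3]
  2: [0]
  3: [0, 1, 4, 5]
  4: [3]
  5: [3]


Visit 5, push [3]
Visit 3, push [4, 1, 0]
Visit 0, push [2]
Visit 2, push []
Visit 1, push []
Visit 4, push []

DFS order: [5, 3, 0, 2, 1, 4]


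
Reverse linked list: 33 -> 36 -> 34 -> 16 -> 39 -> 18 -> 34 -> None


Step 1: curr=33, set curr.next=prev(None) | reversed so far: 33
Step 2: curr=36, set curr.next=prev(33) | reversed so far: 36 -> 33
Step 3: curr=34, set curr.next=prev(36) | reversed so far: 34 -> 36 -> 33
Step 4: curr=16, set curr.next=prev(34) | reversed so far: 16 -> 34 -> 36 -> 33
Step 5: curr=39, set curr.next=prev(16) | reversed so far: 39 -> 16 -> 34 -> 36 -> 33
Step 6: curr=18, set curr.next=prev(39) | reversed so far: 18 -> 39 -> 16 -> 34 -> 36 -> 33
Step 7: curr=34, set curr.next=prev(18) | reversed so far: 34 -> 18 -> 39 -> 16 -> 34 -> 36 -> 33

34 -> 18 -> 39 -> 16 -> 34 -> 36 -> 33 -> None


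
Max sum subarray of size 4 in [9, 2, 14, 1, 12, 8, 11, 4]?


[0:4]: 26
[1:5]: 29
[2:6]: 35
[3:7]: 32
[4:8]: 35

Max: 35 at [2:6]


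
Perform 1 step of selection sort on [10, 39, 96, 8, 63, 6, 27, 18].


Initial: [10, 39, 96, 8, 63, 6, 27, 18]
Step 1: min=6 at 5
  Swap: [6, 39, 96, 8, 63, 10, 27, 18]

After 1 step: [6, 39, 96, 8, 63, 10, 27, 18]


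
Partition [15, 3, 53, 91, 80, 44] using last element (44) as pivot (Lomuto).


Pivot: 44
  15 <= 44: advance i (no swap)
  3 <= 44: advance i (no swap)
Place pivot at 2: [15, 3, 44, 91, 80, 53]

Partitioned: [15, 3, 44, 91, 80, 53]


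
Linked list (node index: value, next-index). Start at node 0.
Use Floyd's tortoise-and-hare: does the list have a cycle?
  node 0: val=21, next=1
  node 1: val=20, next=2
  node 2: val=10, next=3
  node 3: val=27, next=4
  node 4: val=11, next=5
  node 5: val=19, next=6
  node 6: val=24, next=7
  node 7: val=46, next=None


Floyd's tortoise (slow, +1) and hare (fast, +2):
  init: slow=0, fast=0
  step 1: slow=1, fast=2
  step 2: slow=2, fast=4
  step 3: slow=3, fast=6
  step 4: fast 6->7->None, no cycle

Cycle: no
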